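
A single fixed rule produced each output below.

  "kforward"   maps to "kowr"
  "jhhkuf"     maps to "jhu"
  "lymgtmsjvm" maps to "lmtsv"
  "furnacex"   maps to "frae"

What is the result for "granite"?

Each output is the input with this applied: keep every other character starting from the first (positions 1st, 3rd, 5th, ...).
For "granite" the result is "gaie".

gaie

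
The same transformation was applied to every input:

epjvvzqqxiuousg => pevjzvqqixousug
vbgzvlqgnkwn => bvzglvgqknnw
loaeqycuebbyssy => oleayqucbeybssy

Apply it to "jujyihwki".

ujyjhikwi

The transformation: swap each adjacent pair of characters (1↔2, 3↔4, ...).
Doing the same to "jujyihwki": "ujyjhikwi".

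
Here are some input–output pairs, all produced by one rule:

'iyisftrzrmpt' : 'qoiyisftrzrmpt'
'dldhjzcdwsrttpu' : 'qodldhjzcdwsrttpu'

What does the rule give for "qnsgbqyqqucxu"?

Rule — prepend "qo".
Applying that to "qnsgbqyqqucxu" gives "qoqnsgbqyqqucxu".

qoqnsgbqyqqucxu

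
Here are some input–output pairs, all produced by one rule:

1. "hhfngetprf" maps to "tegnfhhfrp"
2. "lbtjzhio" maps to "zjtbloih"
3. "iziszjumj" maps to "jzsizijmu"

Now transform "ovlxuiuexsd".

euiuxlvodsx

In each case the input is transformed by: reverse the string, then move the first 3 characters to the end (rotate left by 3).
Doing the same to "ovlxuiuexsd": "euiuxlvodsx".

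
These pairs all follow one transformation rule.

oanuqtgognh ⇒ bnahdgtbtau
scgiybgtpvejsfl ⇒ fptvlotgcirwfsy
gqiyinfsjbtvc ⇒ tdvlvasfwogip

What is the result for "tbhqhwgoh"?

goudujtbu

In each case the input is transformed by: shift every letter 13 places forward in the alphabet (wrapping around) — i.e. ROT13.
"tbhqhwgoh" → "goudujtbu".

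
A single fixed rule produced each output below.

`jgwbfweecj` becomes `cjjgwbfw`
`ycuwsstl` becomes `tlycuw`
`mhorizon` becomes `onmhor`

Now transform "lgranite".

Each output is the input with this applied: move the last 2 characters to the front (rotate right by 2), then delete the last 2 characters.
So "lgranite" becomes "telgra".

telgra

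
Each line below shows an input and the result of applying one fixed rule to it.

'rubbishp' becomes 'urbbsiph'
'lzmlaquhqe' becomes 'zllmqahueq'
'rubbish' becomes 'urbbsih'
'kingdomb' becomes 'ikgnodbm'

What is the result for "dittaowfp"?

idttoafwp

Each output is the input with this applied: swap each adjacent pair of characters (1↔2, 3↔4, ...).
For "dittaowfp" the result is "idttoafwp".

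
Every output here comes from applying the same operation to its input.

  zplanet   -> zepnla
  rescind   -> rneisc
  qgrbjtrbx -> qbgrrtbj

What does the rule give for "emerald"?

elmaer

In each case the input is transformed by: delete the last character, then take characters alternately from the front and the back (1st, last, 2nd, 2nd-last, ...).
On "emerald": the first step gives "emeral", and the second then gives "elmaer".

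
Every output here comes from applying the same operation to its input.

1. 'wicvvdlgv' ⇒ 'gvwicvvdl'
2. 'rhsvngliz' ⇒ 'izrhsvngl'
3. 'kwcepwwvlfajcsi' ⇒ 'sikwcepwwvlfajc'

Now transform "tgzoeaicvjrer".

ertgzoeaicvjr

Each output is the input with this applied: move the last 2 characters to the front (rotate right by 2).
Applying that to "tgzoeaicvjrer" gives "ertgzoeaicvjr".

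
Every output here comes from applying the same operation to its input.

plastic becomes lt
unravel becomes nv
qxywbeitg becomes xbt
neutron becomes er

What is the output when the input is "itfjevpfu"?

The pattern: keep one character in every 3, starting at position 2 (positions 2nd, 5th, 8th, ...).
For "itfjevpfu" the result is "tef".

tef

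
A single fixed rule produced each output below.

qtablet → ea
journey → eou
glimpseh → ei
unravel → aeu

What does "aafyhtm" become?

aa

The pattern: move the first 3 characters to the end (rotate left by 3), then keep only the vowels.
Starting from "aafyhtm": after the first operation, "yhtmaaf"; after the second, "aa".
(Check on "unravel": → "avelunr" → "aeu" ✓)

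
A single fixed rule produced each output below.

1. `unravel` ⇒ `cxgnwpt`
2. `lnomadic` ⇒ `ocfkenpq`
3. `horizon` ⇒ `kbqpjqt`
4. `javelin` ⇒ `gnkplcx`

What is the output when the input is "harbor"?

dqtjct

What's happening: move the first 3 characters to the end (rotate left by 3), then shift every letter 2 places forward in the alphabet (wrapping around).
Doing the same to "harbor": "dqtjct".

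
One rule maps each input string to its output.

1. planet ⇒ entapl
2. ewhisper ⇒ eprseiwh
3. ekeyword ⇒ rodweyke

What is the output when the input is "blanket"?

ektnbal

The rule is to move the last 2 characters to the front (rotate right by 2), then take characters alternately from the front and the back (1st, last, 2nd, 2nd-last, ...).
For "blanket", step one produces "etblank"; step two turns that into "ektnbal".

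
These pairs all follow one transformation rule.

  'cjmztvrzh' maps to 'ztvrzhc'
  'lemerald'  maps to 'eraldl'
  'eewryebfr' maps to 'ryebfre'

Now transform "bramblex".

mblexb

What's happening: move the first 3 characters to the end (rotate left by 3), then delete the last 2 characters.
On "bramblex": the first step gives "mblexbra", and the second then gives "mblexb".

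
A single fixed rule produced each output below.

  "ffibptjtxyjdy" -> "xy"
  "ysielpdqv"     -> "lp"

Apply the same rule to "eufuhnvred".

The transformation: delete the last 3 characters, then keep only the last 2 characters.
"eufuhnvred" → "nv".

nv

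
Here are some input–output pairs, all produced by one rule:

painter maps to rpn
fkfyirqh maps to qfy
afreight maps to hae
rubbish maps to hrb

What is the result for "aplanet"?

The rule is to keep one character in every 3, starting at position 1 (positions 1st, 4th, 7th, ...), then move the last character to the front.
Applying both steps to "aplanet": "aat", then "taa".

taa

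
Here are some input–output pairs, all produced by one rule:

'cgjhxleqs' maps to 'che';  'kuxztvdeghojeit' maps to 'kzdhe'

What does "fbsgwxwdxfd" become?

The rule is to keep one character in every 3, starting at position 1 (positions 1st, 4th, 7th, ...).
For "fbsgwxwdxfd" the result is "fgwf".

fgwf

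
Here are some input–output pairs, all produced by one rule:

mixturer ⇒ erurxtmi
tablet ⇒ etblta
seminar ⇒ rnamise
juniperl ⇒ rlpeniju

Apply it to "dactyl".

Rule — swap each adjacent pair of characters (1↔2, 3↔4, ...), then reverse the string.
Starting from "dactyl": after the first operation, "adtcly"; after the second, "ylctda".

ylctda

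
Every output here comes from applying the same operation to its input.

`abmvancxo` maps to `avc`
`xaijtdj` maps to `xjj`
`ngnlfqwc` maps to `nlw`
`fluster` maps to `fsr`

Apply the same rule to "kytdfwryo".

What's happening: keep one character in every 3, starting at position 1 (positions 1st, 4th, 7th, ...).
"kytdfwryo" → "kdr".

kdr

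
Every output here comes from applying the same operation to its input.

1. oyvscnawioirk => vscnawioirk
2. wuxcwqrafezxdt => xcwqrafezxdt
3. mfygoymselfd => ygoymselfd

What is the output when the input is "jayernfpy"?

The rule is to delete the first 2 characters.
On "jayernfpy" that produces "yernfpy".

yernfpy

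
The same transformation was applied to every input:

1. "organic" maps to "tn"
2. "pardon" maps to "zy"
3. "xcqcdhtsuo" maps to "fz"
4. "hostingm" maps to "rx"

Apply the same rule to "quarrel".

pw

Each output is the input with this applied: shift every letter 11 places forward in the alphabet (wrapping around), then keep only the last 2 characters.
Applying both steps to "quarrel": "bflccpw", then "pw".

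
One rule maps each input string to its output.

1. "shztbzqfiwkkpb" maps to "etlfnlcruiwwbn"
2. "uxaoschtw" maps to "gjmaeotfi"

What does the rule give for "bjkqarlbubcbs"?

In each case the input is transformed by: shift every letter 12 places forward in the alphabet (wrapping around).
For "bjkqarlbubcbs" the result is "nvwcmdxngnone".

nvwcmdxngnone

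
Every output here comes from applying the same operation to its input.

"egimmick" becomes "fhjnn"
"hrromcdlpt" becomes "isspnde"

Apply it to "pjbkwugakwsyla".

qkclxvhblxt

Each output is the input with this applied: shift every letter 1 place forward in the alphabet (wrapping around), then delete the last 3 characters.
For "pjbkwugakwsyla", step one produces "qkclxvhblxtzmb"; step two turns that into "qkclxvhblxt".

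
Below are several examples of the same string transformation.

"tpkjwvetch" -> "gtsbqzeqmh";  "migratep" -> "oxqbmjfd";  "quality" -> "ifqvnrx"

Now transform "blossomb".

The transformation: shift every letter 3 places backward in the alphabet (wrapping around), then move the first 3 characters to the end (rotate left by 3).
Doing the same to "blossomb": "ppljyyil".

ppljyyil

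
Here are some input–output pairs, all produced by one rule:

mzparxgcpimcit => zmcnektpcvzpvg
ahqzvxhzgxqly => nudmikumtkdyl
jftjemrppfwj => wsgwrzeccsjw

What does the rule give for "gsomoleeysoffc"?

tfbzbyrrlfbssp

Each output is the input with this applied: shift every letter 13 places forward in the alphabet (wrapping around) — i.e. ROT13.
So "gsomoleeysoffc" becomes "tfbzbyrrlfbssp".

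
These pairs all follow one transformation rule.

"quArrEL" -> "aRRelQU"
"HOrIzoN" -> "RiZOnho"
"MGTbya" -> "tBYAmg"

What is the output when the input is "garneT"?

RNEtGA

The transformation: move the first 2 characters to the end (rotate left by 2), then flip the case of every letter.
"garneT" → "RNEtGA".
(Check on "MGTbya": → "TbyaMG" → "tBYAmg" ✓)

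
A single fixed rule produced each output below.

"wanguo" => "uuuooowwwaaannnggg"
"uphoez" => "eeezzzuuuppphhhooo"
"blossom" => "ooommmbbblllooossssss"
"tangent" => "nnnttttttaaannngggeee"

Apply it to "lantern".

Looking at the pairs, the operation is to move the last 2 characters to the front (rotate right by 2), then repeat every character 3 times.
Applying both steps to "lantern": "rnlante", then "rrrnnnlllaaannnttteee".

rrrnnnlllaaannnttteee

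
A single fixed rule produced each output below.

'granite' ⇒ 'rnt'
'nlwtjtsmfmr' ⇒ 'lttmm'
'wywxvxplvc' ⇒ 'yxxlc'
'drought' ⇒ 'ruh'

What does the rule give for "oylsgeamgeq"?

Each output is the input with this applied: keep every other character starting from the second (positions 2nd, 4th, 6th, ...).
Applying that to "oylsgeamgeq" gives "yseme".

yseme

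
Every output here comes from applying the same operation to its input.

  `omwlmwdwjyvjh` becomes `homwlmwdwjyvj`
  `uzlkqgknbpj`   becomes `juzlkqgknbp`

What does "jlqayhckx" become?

The transformation: move the last character to the front.
On "jlqayhckx" that produces "xjlqayhck".

xjlqayhck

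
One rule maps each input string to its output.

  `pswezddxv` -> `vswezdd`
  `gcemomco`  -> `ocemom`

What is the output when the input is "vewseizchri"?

In each case the input is transformed by: swap the first and last characters, then delete the last 2 characters.
For "vewseizchri", step one produces "iewseizchrv"; step two turns that into "iewseizch".

iewseizch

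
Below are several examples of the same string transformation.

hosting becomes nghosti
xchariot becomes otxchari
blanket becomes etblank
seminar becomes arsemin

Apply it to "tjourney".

eytjourn

The pattern: move the last 2 characters to the front (rotate right by 2).
Applying that to "tjourney" gives "eytjourn".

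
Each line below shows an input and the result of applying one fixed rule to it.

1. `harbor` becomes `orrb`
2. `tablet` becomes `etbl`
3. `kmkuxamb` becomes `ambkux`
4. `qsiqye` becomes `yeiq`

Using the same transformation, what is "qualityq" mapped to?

The pattern: delete the first 2 characters, then swap the front and back halves of the string.
Applying both steps to "qualityq": "alityq", then "tyqali".
(Check on "qsiqye": → "iqye" → "yeiq" ✓)

tyqali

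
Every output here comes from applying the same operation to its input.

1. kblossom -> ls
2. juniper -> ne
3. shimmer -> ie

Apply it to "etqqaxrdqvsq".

qxqq

What's happening: keep one character in every 3, starting at position 3 (positions 3rd, 6th, 9th, ...).
"etqqaxrdqvsq" → "qxqq".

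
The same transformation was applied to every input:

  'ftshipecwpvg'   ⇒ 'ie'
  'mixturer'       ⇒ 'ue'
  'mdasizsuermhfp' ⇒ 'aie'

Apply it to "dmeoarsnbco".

The pattern: keep every other character starting from the first (positions 1st, 3rd, 5th, ...), then keep only the vowels.
Working it through for "dmeoarsnbco": intermediate "deasbo", final "eao".
(Check on "mixturer": → "mxue" → "ue" ✓)

eao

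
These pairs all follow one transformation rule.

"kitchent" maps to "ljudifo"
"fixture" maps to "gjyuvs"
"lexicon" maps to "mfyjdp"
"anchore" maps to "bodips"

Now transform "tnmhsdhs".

Looking at the pairs, the operation is to shift every letter 1 place forward in the alphabet (wrapping around), then delete the last character.
On "tnmhsdhs": the first step gives "uoniteit", and the second then gives "uonitei".

uonitei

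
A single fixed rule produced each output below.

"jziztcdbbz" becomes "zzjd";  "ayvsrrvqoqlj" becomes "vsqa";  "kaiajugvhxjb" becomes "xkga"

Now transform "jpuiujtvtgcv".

The rule is to keep one character in every 3, starting at position 1 (positions 1st, 4th, 7th, ...), then sort the characters into reverse alphabetical order.
Starting from "jpuiujtvtgcv": after the first operation, "jitg"; after the second, "tjig".

tjig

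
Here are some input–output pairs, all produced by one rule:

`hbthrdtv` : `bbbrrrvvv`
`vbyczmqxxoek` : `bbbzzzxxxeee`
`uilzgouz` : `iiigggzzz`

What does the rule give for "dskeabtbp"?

sssaaabbb

The rule is to keep one character in every 3, starting at position 2 (positions 2nd, 5th, 8th, ...), then repeat every character 3 times.
On "dskeabtbp": the first step gives "sab", and the second then gives "sssaaabbb".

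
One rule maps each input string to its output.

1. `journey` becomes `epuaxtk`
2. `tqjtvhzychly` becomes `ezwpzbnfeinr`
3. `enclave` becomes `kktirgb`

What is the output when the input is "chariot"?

zingxou

Looking at the pairs, the operation is to shift every letter 6 places forward in the alphabet (wrapping around), then move the last character to the front.
"chariot" → "ingxouz" → "zingxou".
(Check on "tqjtvhzychly": → "zwpzbnfeinre" → "ezwpzbnfeinr" ✓)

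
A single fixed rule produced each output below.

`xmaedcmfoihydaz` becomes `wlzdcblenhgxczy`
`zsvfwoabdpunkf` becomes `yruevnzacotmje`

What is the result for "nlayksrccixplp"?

Looking at the pairs, the operation is to shift every letter 1 place backward in the alphabet (wrapping around).
Doing the same to "nlayksrccixplp": "mkzxjrqbbhwoko".

mkzxjrqbbhwoko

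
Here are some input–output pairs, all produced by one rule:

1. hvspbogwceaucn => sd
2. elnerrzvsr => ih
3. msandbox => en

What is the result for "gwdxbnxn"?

nd

The rule is to shift every letter 10 places backward in the alphabet (wrapping around), then keep only the last 2 characters.
On "gwdxbnxn": the first step gives "wmtnrdnd", and the second then gives "nd".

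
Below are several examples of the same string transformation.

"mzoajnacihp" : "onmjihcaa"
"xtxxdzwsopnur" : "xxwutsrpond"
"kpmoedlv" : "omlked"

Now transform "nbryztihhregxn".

xtrrnnihhgeb

The rule is to sort the characters into reverse alphabetical order, then delete the first 2 characters.
Starting from "nbryztihhregxn": after the first operation, "zyxtrrnnihhgeb"; after the second, "xtrrnnihhgeb".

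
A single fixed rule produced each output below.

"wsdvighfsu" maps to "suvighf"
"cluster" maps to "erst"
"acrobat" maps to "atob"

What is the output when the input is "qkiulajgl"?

glulaj

The pattern: delete the first 3 characters, then move the last 2 characters to the front (rotate right by 2).
On "qkiulajgl": the first step gives "ulajgl", and the second then gives "glulaj".
(Check on "acrobat": → "obat" → "atob" ✓)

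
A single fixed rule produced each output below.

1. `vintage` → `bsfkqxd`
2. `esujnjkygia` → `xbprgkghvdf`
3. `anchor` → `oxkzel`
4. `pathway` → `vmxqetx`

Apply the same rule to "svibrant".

In each case the input is transformed by: move the last character to the front, then shift every letter 3 places backward in the alphabet (wrapping around).
Working it through for "svibrant": intermediate "tsvibran", final "qpsfyoxk".

qpsfyoxk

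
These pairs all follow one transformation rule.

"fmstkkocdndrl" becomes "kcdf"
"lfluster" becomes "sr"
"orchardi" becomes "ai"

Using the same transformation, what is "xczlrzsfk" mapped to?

The transformation: move the first 2 characters to the end (rotate left by 2), then keep one character in every 3, starting at position 3 (positions 3rd, 6th, 9th, ...).
Starting from "xczlrzsfk": after the first operation, "zlrzsfkxc"; after the second, "rfc".

rfc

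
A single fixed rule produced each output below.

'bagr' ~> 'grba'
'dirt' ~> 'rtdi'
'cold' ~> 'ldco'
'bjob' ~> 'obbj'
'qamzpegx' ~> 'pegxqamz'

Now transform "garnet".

In each case the input is transformed by: swap the front and back halves of the string.
"garnet" → "netgar".

netgar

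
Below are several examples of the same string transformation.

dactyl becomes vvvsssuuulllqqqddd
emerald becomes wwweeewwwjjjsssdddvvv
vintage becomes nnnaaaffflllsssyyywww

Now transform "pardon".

Each output is the input with this applied: repeat every character 3 times, then shift every letter 8 places backward in the alphabet (wrapping around).
Starting from "pardon": after the first operation, "pppaaarrrdddooonnn"; after the second, "hhhsssjjjvvvgggfff".

hhhsssjjjvvvgggfff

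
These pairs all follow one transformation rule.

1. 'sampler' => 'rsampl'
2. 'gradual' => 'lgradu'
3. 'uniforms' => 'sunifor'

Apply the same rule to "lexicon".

nlexic

The rule is to move the last character to the front, then delete the last character.
Starting from "lexicon": after the first operation, "nlexico"; after the second, "nlexic".
(Check on "uniforms": → "suniform" → "sunifor" ✓)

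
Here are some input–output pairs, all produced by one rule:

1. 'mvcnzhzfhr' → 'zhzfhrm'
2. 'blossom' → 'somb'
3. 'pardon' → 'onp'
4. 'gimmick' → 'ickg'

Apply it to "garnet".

Each output is the input with this applied: move the first character to the end, then delete the first 3 characters.
"garnet" → "arnetg" → "etg".

etg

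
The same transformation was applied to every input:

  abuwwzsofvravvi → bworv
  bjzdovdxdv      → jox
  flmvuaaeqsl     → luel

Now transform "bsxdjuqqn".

sjq

Each output is the input with this applied: keep one character in every 3, starting at position 2 (positions 2nd, 5th, 8th, ...).
Doing the same to "bsxdjuqqn": "sjq".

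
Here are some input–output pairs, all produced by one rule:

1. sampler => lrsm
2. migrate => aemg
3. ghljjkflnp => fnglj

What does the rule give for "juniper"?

prjn

Rule — keep every other character starting from the first (positions 1st, 3rd, 5th, ...), then move the last 2 characters to the front (rotate right by 2).
For "juniper" the result is "prjn".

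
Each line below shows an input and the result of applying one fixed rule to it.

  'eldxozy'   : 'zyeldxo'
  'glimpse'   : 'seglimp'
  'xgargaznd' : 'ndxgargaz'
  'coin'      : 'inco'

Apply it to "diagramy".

mydiagra

The pattern: move the last 2 characters to the front (rotate right by 2).
For "diagramy" the result is "mydiagra".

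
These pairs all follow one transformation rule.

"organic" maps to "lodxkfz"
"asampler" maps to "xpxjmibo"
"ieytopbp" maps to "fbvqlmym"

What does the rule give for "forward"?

Rule — shift every letter 3 places backward in the alphabet (wrapping around).
So "forward" becomes "clotxoa".

clotxoa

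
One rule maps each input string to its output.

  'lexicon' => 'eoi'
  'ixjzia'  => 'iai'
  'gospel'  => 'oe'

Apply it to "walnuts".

Rule — take characters alternately from the front and the back (1st, last, 2nd, 2nd-last, ...), then keep only the vowels.
Applying that to "walnuts" gives "au".

au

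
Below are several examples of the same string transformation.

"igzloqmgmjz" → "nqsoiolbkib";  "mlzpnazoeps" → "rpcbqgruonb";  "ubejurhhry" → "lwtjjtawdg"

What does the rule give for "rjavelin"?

What's happening: move the first 3 characters to the end (rotate left by 3), then shift every letter 2 places forward in the alphabet (wrapping around).
"rjavelin" → "velinrja" → "xgnkptlc".

xgnkptlc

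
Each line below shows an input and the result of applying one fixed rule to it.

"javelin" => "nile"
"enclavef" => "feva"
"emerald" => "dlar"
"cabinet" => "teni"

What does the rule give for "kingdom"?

modg

In each case the input is transformed by: reverse the string, then keep only the first 4 characters.
For "kingdom", step one produces "modgnik"; step two turns that into "modg".
(Check on "javelin": → "nilevaj" → "nile" ✓)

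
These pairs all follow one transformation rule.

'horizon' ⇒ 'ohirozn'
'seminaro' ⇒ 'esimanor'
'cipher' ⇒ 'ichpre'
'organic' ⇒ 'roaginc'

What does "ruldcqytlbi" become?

The pattern: swap each adjacent pair of characters (1↔2, 3↔4, ...).
On "ruldcqytlbi" that produces "urdlqctybli".

urdlqctybli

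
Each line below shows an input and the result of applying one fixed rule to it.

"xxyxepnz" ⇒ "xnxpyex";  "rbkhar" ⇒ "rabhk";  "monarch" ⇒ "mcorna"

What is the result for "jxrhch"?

Each output is the input with this applied: delete the last character, then take characters alternately from the front and the back (1st, last, 2nd, 2nd-last, ...).
Working it through for "jxrhch": intermediate "jxrhc", final "jcxhr".
(Check on "xxyxepnz": → "xxyxepn" → "xnxpyex" ✓)

jcxhr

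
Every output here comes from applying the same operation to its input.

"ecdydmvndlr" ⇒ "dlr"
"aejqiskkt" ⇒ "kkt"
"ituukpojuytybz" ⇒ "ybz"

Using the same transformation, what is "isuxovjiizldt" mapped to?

ldt

What's happening: keep only the last 3 characters.
Doing the same to "isuxovjiizldt": "ldt".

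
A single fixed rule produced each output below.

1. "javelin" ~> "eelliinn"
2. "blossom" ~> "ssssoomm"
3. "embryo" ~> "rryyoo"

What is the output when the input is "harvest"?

What's happening: delete the first 3 characters, then double every character.
Working it through for "harvest": intermediate "vest", final "vveesstt".
(Check on "embryo": → "ryo" → "rryyoo" ✓)

vveesstt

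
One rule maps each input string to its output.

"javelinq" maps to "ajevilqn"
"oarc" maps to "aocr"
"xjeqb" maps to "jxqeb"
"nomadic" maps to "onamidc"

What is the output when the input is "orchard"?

rohcrad

The pattern: swap each adjacent pair of characters (1↔2, 3↔4, ...).
So "orchard" becomes "rohcrad".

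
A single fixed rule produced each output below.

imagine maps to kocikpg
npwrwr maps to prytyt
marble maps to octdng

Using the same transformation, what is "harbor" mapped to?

jctdqt

The pattern: shift every letter 2 places forward in the alphabet (wrapping around).
Applying that to "harbor" gives "jctdqt".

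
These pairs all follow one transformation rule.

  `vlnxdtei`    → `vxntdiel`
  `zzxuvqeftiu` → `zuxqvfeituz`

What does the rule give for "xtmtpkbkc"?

xtmkpkbct

What's happening: swap each adjacent pair of characters (1↔2, 3↔4, ...), then move the first character to the end.
Starting from "xtmtpkbkc": after the first operation, "txtmkpkbc"; after the second, "xtmkpkbct".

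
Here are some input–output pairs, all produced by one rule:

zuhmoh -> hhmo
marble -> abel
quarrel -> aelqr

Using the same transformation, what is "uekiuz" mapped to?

eiku

The rule is to sort the characters into alphabetical order, then delete the last 2 characters.
Applying both steps to "uekiuz": "eikuuz", then "eiku".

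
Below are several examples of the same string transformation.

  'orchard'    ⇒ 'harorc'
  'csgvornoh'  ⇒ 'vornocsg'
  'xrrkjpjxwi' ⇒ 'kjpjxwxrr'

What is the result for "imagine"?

ginima

Rule — delete the last character, then move the first 3 characters to the end (rotate left by 3).
So "imagine" becomes "ginima".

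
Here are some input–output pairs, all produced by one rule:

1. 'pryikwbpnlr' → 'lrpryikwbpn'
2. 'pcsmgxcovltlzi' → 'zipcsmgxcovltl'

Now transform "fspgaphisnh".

nhfspgaphis

The rule is to move the last 2 characters to the front (rotate right by 2).
Doing the same to "fspgaphisnh": "nhfspgaphis".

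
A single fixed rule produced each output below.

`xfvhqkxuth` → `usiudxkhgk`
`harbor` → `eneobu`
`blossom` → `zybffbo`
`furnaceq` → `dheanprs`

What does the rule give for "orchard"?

The rule is to swap the first and last characters, then shift every letter 13 places forward in the alphabet (wrapping around) — i.e. ROT13.
Working it through for "orchard": intermediate "drcharo", final "qepuneb".

qepuneb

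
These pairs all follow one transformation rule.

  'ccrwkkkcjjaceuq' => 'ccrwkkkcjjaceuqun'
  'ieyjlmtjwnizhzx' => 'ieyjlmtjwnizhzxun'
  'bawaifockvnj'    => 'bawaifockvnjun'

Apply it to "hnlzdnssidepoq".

hnlzdnssidepoqun

In each case the input is transformed by: append "un".
So "hnlzdnssidepoq" becomes "hnlzdnssidepoqun".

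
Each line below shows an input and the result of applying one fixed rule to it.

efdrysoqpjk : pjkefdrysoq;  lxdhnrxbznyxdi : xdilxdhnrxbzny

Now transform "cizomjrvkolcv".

Looking at the pairs, the operation is to move the last 3 characters to the front (rotate right by 3).
Doing the same to "cizomjrvkolcv": "lcvcizomjrvko".

lcvcizomjrvko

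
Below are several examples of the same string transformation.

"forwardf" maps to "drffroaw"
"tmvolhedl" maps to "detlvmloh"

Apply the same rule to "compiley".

Each output is the input with this applied: move the last 3 characters to the front (rotate right by 3), then swap each adjacent pair of characters (1↔2, 3↔4, ...).
Starting from "compiley": after the first operation, "leycompi"; after the second, "elcymoip".

elcymoip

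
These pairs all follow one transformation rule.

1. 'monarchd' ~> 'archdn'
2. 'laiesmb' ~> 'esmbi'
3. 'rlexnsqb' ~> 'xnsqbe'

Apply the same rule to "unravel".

Each output is the input with this applied: delete the first 2 characters, then move the first character to the end.
"unravel" → "ravel" → "avelr".
(Check on "laiesmb": → "iesmb" → "esmbi" ✓)

avelr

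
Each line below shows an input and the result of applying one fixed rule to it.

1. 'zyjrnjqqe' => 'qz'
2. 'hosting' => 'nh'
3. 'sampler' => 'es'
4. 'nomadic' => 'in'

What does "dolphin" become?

id

The rule is to swap the first and last characters, then keep only the last 2 characters.
"dolphin" → "nolphid" → "id".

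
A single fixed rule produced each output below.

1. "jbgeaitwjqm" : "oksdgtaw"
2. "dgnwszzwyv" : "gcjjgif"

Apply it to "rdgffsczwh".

The transformation: shift every letter 10 places forward in the alphabet (wrapping around), then delete the first 3 characters.
Starting from "rdgffsczwh": after the first operation, "bnqppcmjgr"; after the second, "ppcmjgr".

ppcmjgr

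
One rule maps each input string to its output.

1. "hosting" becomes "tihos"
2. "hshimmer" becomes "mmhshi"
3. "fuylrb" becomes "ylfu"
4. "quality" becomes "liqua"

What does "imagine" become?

Rule — delete the last 2 characters, then move the last 2 characters to the front (rotate right by 2).
For "imagine", step one produces "imagi"; step two turns that into "giima".
(Check on "hosting": → "hosti" → "tihos" ✓)

giima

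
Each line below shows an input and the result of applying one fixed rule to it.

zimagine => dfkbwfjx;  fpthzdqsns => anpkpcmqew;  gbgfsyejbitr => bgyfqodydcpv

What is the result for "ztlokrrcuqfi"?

ozrncfwqilho

Rule — shift every letter 3 places backward in the alphabet (wrapping around), then swap the front and back halves of the string.
So "ztlokrrcuqfi" becomes "ozrncfwqilho".
(Check on "gbgfsyejbitr": → "dydcpvbgyfqo" → "bgyfqodydcpv" ✓)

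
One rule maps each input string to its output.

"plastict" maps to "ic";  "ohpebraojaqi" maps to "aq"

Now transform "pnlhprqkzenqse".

qs

The pattern: delete the last character, then keep only the last 2 characters.
"pnlhprqkzenqse" → "pnlhprqkzenqs" → "qs".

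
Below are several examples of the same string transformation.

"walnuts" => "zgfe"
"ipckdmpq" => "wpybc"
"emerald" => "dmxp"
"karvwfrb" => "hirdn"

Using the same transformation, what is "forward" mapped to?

imdp

The pattern: shift every letter 12 places forward in the alphabet (wrapping around), then delete the first 3 characters.
So "forward" becomes "imdp".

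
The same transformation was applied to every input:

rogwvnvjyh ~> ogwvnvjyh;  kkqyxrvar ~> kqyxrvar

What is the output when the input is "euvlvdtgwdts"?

The rule is to delete the first character.
"euvlvdtgwdts" → "uvlvdtgwdts".

uvlvdtgwdts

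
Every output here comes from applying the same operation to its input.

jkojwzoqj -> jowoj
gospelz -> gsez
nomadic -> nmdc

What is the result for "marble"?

The rule is to keep every other character starting from the first (positions 1st, 3rd, 5th, ...).
Doing the same to "marble": "mrl".

mrl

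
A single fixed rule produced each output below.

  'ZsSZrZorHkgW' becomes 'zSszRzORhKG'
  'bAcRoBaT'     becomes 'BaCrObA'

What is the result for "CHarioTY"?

chARIOt

Rule — delete the last character, then flip the case of every letter.
On "CHarioTY": the first step gives "CHarioT", and the second then gives "chARIOt".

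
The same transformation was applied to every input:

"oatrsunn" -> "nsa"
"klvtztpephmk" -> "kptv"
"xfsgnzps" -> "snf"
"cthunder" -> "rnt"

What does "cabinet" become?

tic

The pattern: reverse the string, then keep one character in every 3, starting at position 1 (positions 1st, 4th, 7th, ...).
On "cabinet": the first step gives "tenibac", and the second then gives "tic".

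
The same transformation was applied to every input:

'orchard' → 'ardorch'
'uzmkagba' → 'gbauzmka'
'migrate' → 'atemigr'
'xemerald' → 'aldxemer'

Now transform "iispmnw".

Each output is the input with this applied: move the last 3 characters to the front (rotate right by 3).
Doing the same to "iispmnw": "mnwiisp".

mnwiisp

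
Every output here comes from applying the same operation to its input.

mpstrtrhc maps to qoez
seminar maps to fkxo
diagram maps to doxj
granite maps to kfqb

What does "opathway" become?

etxv

Looking at the pairs, the operation is to shift every letter 3 places backward in the alphabet (wrapping around), then keep only the last 4 characters.
For "opathway", step one produces "lmxqetxv"; step two turns that into "etxv".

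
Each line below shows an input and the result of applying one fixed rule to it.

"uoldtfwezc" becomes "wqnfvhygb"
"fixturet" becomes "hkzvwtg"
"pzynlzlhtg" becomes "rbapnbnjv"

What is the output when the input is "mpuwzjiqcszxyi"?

orwyblkseubza

Rule — delete the last character, then shift every letter 2 places forward in the alphabet (wrapping around).
"mpuwzjiqcszxyi" → "mpuwzjiqcszxy" → "orwyblkseubza".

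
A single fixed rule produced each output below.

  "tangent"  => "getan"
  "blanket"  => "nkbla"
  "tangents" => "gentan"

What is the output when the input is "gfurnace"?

The rule is to delete the last 2 characters, then move the first 3 characters to the end (rotate left by 3).
For "gfurnace", step one produces "gfurna"; step two turns that into "rnagfu".

rnagfu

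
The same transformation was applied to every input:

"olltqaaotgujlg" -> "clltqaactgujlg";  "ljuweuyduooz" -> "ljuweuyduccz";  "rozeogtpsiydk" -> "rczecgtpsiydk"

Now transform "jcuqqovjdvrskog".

jcuqqcvjdvrskcg

The pattern: replace every "o" with "c".
Doing the same to "jcuqqovjdvrskog": "jcuqqcvjdvrskcg".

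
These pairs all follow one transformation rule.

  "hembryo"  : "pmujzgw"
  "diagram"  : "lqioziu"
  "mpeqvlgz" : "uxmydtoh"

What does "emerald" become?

mumzitl

The transformation: shift every letter 8 places forward in the alphabet (wrapping around).
So "emerald" becomes "mumzitl".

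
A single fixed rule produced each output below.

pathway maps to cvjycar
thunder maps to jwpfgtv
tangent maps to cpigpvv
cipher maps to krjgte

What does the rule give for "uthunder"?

Each output is the input with this applied: move the first character to the end, then shift every letter 2 places forward in the alphabet (wrapping around).
Working it through for "uthunder": intermediate "thunderu", final "vjwpfgtw".

vjwpfgtw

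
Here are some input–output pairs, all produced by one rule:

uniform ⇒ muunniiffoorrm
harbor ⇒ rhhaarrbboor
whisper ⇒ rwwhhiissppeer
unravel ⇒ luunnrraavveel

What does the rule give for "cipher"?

The pattern: double every character, then move the last character to the front.
Applying both steps to "cipher": "cciipphheerr", then "rcciipphheer".

rcciipphheer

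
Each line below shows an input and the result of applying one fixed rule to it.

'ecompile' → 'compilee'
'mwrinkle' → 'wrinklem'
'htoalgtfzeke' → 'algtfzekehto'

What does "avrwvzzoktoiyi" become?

vzzoktoiyiavrw

Rule — swap the front and back halves of the string, then move the last 3 characters to the front (rotate right by 3).
Working it through for "avrwvzzoktoiyi": intermediate "oktoiyiavrwvzz", final "vzzoktoiyiavrw".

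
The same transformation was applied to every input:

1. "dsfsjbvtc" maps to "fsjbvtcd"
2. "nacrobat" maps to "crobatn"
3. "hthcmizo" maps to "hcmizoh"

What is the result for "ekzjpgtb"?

zjpgtbe

Rule — move the first 2 characters to the end (rotate left by 2), then delete the last character.
On "ekzjpgtb": the first step gives "zjpgtbek", and the second then gives "zjpgtbe".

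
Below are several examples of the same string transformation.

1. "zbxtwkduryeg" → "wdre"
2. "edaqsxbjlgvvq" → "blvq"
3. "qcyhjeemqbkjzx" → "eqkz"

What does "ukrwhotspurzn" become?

The rule is to keep every other character starting from the first (positions 1st, 3rd, 5th, ...), then keep only the last 4 characters.
On "ukrwhotspurzn": the first step gives "urhtprn", and the second then gives "tprn".

tprn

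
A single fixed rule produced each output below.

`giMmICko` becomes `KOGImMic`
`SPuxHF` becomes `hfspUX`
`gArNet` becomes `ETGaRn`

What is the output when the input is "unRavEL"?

elUNrAV

Each output is the input with this applied: move the last 2 characters to the front (rotate right by 2), then flip the case of every letter.
Applying both steps to "unRavEL": "ELunRav", then "elUNrAV".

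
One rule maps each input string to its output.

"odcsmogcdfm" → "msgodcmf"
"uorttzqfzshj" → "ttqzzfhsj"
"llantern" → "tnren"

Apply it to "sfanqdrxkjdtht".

qnrdkxdjhtt

The pattern: delete the first 3 characters, then swap each adjacent pair of characters (1↔2, 3↔4, ...).
"sfanqdrxkjdtht" → "nqdrxkjdtht" → "qnrdkxdjhtt".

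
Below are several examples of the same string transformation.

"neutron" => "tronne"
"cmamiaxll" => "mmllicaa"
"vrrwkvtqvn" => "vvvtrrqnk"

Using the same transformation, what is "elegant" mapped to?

nlgeea

Looking at the pairs, the operation is to sort the characters into reverse alphabetical order, then delete the first character.
On "elegant": the first step gives "tnlgeea", and the second then gives "nlgeea".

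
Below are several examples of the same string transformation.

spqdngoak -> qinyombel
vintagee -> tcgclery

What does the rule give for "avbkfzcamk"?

yitkzyiadx

The pattern: take characters alternately from the front and the back (1st, last, 2nd, 2nd-last, ...), then shift every letter 2 places backward in the alphabet (wrapping around).
On "avbkfzcamk" that produces "yitkzyiadx".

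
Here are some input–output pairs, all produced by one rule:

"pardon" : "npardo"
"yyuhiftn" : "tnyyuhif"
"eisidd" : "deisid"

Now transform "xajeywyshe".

The rule is to swap the front and back halves of the string, then move the first 2 characters to the end (rotate left by 2).
For "xajeywyshe", step one produces "wyshexajey"; step two turns that into "shexajeywy".
(Check on "pardon": → "donpar" → "npardo" ✓)

shexajeywy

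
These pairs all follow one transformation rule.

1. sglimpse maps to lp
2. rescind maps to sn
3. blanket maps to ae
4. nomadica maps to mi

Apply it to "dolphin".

The transformation: keep one character in every 3, starting at position 3 (positions 3rd, 6th, 9th, ...).
Doing the same to "dolphin": "li".

li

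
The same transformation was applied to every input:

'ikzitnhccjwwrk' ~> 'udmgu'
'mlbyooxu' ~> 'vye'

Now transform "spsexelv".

zhf

The pattern: shift every letter 10 places forward in the alphabet (wrapping around), then keep one character in every 3, starting at position 2 (positions 2nd, 5th, 8th, ...).
On "spsexelv": the first step gives "czcohovf", and the second then gives "zhf".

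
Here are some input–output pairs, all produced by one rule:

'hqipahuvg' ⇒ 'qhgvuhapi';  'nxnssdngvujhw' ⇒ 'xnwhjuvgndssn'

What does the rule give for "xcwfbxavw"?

cxwvaxbfw

The rule is to reverse the string, then move the last 2 characters to the front (rotate right by 2).
"xcwfbxavw" → "wvaxbfwcx" → "cxwvaxbfw".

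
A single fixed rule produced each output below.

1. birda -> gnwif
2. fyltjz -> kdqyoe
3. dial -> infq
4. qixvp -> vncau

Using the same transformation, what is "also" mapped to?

fqxt

What's happening: shift every letter 5 places forward in the alphabet (wrapping around).
For "also" the result is "fqxt".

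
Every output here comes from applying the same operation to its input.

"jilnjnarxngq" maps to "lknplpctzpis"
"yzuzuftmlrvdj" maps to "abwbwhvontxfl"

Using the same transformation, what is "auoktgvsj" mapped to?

cwqmvixul

In each case the input is transformed by: shift every letter 2 places forward in the alphabet (wrapping around).
Doing the same to "auoktgvsj": "cwqmvixul".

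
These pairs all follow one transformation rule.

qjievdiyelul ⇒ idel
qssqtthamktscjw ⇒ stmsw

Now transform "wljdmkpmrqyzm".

In each case the input is transformed by: keep one character in every 3, starting at position 3 (positions 3rd, 6th, 9th, ...).
So "wljdmkpmrqyzm" becomes "jkrz".

jkrz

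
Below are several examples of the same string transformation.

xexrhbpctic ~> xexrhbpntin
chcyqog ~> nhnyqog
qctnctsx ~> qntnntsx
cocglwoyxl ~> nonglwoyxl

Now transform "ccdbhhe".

nndbhhe

Each output is the input with this applied: replace every "c" with "n".
"ccdbhhe" → "nndbhhe".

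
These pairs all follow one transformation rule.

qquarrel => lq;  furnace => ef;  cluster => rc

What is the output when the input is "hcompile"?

In each case the input is transformed by: move the first character to the end, then keep only the last 2 characters.
Starting from "hcompile": after the first operation, "compileh"; after the second, "eh".

eh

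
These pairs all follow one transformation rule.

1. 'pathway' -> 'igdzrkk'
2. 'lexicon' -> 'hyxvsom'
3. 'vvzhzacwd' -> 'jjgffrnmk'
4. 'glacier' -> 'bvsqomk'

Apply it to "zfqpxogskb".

Looking at the pairs, the operation is to sort the characters into reverse alphabetical order, then shift every letter 10 places forward in the alphabet (wrapping around).
Applying that to "zfqpxogskb" gives "jhcazyuqpl".

jhcazyuqpl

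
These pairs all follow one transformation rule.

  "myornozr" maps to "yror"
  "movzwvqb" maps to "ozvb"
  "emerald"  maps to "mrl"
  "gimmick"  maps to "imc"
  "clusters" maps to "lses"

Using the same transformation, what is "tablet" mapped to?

The rule is to keep every other character starting from the second (positions 2nd, 4th, 6th, ...).
For "tablet" the result is "alt".

alt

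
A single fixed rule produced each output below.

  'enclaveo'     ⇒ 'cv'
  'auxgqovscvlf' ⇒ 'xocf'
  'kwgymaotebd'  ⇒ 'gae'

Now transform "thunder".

What's happening: keep one character in every 3, starting at position 3 (positions 3rd, 6th, 9th, ...).
So "thunder" becomes "ue".

ue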